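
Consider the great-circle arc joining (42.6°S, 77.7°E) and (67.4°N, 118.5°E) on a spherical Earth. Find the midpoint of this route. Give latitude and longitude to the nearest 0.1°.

≈ (13.1°N, 91.4°E)

Convert each endpoint to a unit vector on the sphere (x = cos φ cos λ, y = cos φ sin λ, z = sin φ).
The central angle between the endpoints is δ = arccos(p₁·p₂) ≈ 1.994 rad (114.3°).
Interpolate at f = 1/2 with slerp weights a = sin((1−f)δ)/sin δ ≈ 0.921, b = sin(fδ)/sin δ ≈ 0.921.
p = a·p₁ + b·p₂ ≈ (-0.024, 0.974, 0.227); φ = arcsin(p_z) ≈ 13.12°, λ = atan2(p_y, p_x) ≈ 91.44°.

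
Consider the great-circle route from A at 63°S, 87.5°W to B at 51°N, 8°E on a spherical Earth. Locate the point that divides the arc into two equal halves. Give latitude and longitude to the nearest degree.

≈ 9°S, 30°W

Convert each endpoint to a unit vector on the sphere (x = cos φ cos λ, y = cos φ sin λ, z = sin φ).
The central angle between the endpoints is δ = arccos(p₁·p₂) ≈ 2.374 rad (136.0°).
Interpolate at f = 1/2 with slerp weights a = sin((1−f)δ)/sin δ ≈ 1.336, b = sin(fδ)/sin δ ≈ 1.336.
p = a·p₁ + b·p₂ ≈ (0.859, -0.489, -0.152); φ = arcsin(p_z) ≈ -8.75°, λ = atan2(p_y, p_x) ≈ -29.65°.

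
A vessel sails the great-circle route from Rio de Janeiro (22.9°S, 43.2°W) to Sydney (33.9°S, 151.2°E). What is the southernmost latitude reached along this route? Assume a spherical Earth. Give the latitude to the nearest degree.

≈ 77°S

The great circle lies in the plane with unit normal n̂ = (p₁ × p₂)/|p₁ × p₂|.
Here n̂_z ≈ -0.223; the vertex latitude is φ_max = arccos|n̂_z| ≈ 77.1°.
Check via Clairaut: cos φ_max = |cos φ₁| · sin C = cos(22.9°)·sin(166.0°) ≈ 0.223, again giving ≈ 77.1°.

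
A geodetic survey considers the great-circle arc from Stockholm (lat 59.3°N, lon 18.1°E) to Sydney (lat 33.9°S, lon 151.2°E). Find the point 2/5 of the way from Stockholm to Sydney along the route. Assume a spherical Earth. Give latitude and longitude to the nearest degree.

≈ lat 38°N, lon 104°E

Convert each endpoint to a unit vector on the sphere (x = cos φ cos λ, y = cos φ sin λ, z = sin φ).
The central angle between the endpoints is δ = arccos(p₁·p₂) ≈ 2.448 rad (140.3°).
Interpolate at f = 2/5 with slerp weights a = sin((1−f)δ)/sin δ ≈ 1.557, b = sin(fδ)/sin δ ≈ 1.299.
p = a·p₁ + b·p₂ ≈ (-0.189, 0.766, 0.614); φ = arcsin(p_z) ≈ 37.88°, λ = atan2(p_y, p_x) ≈ 103.88°.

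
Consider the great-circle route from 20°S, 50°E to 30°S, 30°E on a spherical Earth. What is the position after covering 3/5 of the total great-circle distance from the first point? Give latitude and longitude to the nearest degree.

The haversine formula gives a central angle δ ≈ 0.360 rad (20.7°) between the endpoints.
Interpolate at f = 3/5 with slerp weights a = sin((1−f)δ)/sin δ ≈ 0.407, b = sin(fδ)/sin δ ≈ 0.608.
p = a·p₁ + b·p₂ ≈ (0.702, 0.557, -0.444); φ = arcsin(p_z) ≈ -26.33°, λ = atan2(p_y, p_x) ≈ 38.40°.

≈ 26°S, 38°E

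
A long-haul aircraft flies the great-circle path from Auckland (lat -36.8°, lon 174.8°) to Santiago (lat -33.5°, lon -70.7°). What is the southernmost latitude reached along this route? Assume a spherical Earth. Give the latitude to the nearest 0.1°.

The great circle lies in the plane with unit normal n̂ = (p₁ × p₂)/|p₁ × p₂|.
Here n̂_z ≈ +0.608; the vertex latitude is φ_max = arccos|n̂_z| ≈ 52.5°.
Check via Clairaut: cos φ_max = |cos φ₁| · sin C = cos(36.8°)·sin(130.5°) ≈ 0.608, again giving ≈ 52.5°.

≈ -52.5°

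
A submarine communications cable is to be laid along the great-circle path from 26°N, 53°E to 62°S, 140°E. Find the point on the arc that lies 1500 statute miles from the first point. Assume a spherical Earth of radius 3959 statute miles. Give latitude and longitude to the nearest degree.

≈ 7°N, 64°E

Write both endpoints as unit vectors p₁, p₂ with components (cos φ cos λ, cos φ sin λ, sin φ).
The central angle between the endpoints is δ = arccos(p₁·p₂) ≈ 1.944 rad (111.4°). The total great-circle distance is δ·R ≈ 1.944 × 3959 ≈ 7698 mi, so the target fraction is f = 1500/7698 ≈ 0.195.
Interpolate at f ≈ 0.195 with slerp weights a = sin((1−f)δ)/sin δ ≈ 1.074, b = sin(fδ)/sin δ ≈ 0.397.
p = a·p₁ + b·p₂ ≈ (0.438, 0.891, 0.120); φ = arcsin(p_z) ≈ 6.90°, λ = atan2(p_y, p_x) ≈ 63.81°.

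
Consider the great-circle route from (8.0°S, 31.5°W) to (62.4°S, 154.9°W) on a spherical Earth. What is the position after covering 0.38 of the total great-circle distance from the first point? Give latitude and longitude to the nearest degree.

Convert each endpoint to a unit vector on the sphere (x = cos φ cos λ, y = cos φ sin λ, z = sin φ).
The central angle between the endpoints is δ = arccos(p₁·p₂) ≈ 1.700 rad (97.4°).
Interpolate at f = 0.38 with slerp weights a = sin((1−f)δ)/sin δ ≈ 0.877, b = sin(fδ)/sin δ ≈ 0.607.
p = a·p₁ + b·p₂ ≈ (0.486, -0.573, -0.660); φ = arcsin(p_z) ≈ -41.31°, λ = atan2(p_y, p_x) ≈ -49.72°.

≈ (41°S, 50°W)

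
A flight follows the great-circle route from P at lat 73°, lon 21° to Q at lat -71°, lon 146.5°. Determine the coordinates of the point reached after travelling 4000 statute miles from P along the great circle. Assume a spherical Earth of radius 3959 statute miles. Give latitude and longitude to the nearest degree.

≈ lat 25°, lon 83°

Convert each endpoint to a unit vector on the sphere (x = cos φ cos λ, y = cos φ sin λ, z = sin φ).
The central angle between the endpoints is δ = arccos(p₁·p₂) ≈ 2.856 rad (163.6°). The total great-circle distance is δ·R ≈ 2.856 × 3959 ≈ 11307 mi, so the target fraction is f = 4000/11307 ≈ 0.354.
Interpolate at f ≈ 0.354 with slerp weights a = sin((1−f)δ)/sin δ ≈ 3.416, b = sin(fδ)/sin δ ≈ 3.006.
p = a·p₁ + b·p₂ ≈ (0.116, 0.898, 0.424); φ = arcsin(p_z) ≈ 25.10°, λ = atan2(p_y, p_x) ≈ 82.62°.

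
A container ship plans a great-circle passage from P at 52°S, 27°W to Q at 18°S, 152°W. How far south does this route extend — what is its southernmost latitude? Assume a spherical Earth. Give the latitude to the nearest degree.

≈ 61°S

The great circle lies in the plane with unit normal n̂ = (p₁ × p₂)/|p₁ × p₂|.
Here n̂_z ≈ -0.482; the vertex latitude is φ_max = arccos|n̂_z| ≈ 61.2°.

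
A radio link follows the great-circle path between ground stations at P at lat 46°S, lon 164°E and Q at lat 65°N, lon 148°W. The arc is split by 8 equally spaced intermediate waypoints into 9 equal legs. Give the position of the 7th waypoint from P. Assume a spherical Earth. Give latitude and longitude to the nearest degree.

≈ lat 42°N, lon 168°W

From cos δ = sin φ₁ sin φ₂ + cos φ₁ cos φ₂ cos Δλ, the central angle is δ ≈ 2.044 rad (117.1°).
Interpolate at f = 7/9 with slerp weights a = sin((1−f)δ)/sin δ ≈ 0.493, b = sin(fδ)/sin δ ≈ 1.123.
p = a·p₁ + b·p₂ ≈ (-0.732, -0.157, 0.663); φ = arcsin(p_z) ≈ 41.56°, λ = atan2(p_y, p_x) ≈ -167.88°.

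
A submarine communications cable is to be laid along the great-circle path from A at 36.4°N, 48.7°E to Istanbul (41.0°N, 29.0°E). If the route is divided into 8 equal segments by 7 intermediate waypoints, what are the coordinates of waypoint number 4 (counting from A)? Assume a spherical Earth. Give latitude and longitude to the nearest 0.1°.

≈ 39.1°N, 39.2°E

The haversine formula gives a central angle δ ≈ 0.279 rad (16.0°) between the endpoints.
Interpolate at f = 4/8 with slerp weights a = sin((1−f)δ)/sin δ ≈ 0.505, b = sin(fδ)/sin δ ≈ 0.505.
p = a·p₁ + b·p₂ ≈ (0.602, 0.490, 0.631); φ = arcsin(p_z) ≈ 39.12°, λ = atan2(p_y, p_x) ≈ 39.17°.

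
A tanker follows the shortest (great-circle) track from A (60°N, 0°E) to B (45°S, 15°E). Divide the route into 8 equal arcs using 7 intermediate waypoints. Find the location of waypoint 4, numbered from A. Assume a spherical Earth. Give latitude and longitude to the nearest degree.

Convert each endpoint to a unit vector on the sphere (x = cos φ cos λ, y = cos φ sin λ, z = sin φ).
The central angle between the endpoints is δ = arccos(p₁·p₂) ≈ 1.845 rad (105.7°).
Interpolate at f = 4/8 with slerp weights a = sin((1−f)δ)/sin δ ≈ 0.828, b = sin(fδ)/sin δ ≈ 0.828.
p = a·p₁ + b·p₂ ≈ (0.980, 0.152, 0.132); φ = arcsin(p_z) ≈ 7.56°, λ = atan2(p_y, p_x) ≈ 8.79°.

≈ (8°N, 9°E)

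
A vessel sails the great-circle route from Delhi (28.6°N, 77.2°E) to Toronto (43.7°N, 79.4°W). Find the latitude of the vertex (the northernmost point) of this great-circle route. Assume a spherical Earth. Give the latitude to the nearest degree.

The great circle lies in the plane with unit normal n̂ = (p₁ × p₂)/|p₁ × p₂|.
Here n̂_z ≈ -0.260; the vertex latitude is φ_max = arccos|n̂_z| ≈ 74.9°.
Check via Clairaut: cos φ_max = |cos φ₁| · sin C = cos(28.6°)·sin(17.3°) ≈ 0.260, again giving ≈ 74.9°.

≈ 75°N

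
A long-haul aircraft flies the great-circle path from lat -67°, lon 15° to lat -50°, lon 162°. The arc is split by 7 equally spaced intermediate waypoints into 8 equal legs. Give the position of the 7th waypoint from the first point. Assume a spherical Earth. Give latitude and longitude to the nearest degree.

Write both endpoints as unit vectors p₁, p₂ with components (cos φ cos λ, cos φ sin λ, sin φ).
The central angle between the endpoints is δ = arccos(p₁·p₂) ≈ 1.054 rad (60.4°).
Interpolate at f = 7/8 with slerp weights a = sin((1−f)δ)/sin δ ≈ 0.151, b = sin(fδ)/sin δ ≈ 0.917.
p = a·p₁ + b·p₂ ≈ (-0.503, 0.197, -0.841); φ = arcsin(p_z) ≈ -57.27°, λ = atan2(p_y, p_x) ≈ 158.59°.

≈ lat -57°, lon 159°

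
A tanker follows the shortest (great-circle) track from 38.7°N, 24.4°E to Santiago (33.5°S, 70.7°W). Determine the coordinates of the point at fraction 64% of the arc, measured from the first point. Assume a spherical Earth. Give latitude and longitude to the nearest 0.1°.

≈ 7.4°S, 36.6°W

Convert each endpoint to a unit vector on the sphere (x = cos φ cos λ, y = cos φ sin λ, z = sin φ).
The central angle between the endpoints is δ = arccos(p₁·p₂) ≈ 1.986 rad (113.8°).
Interpolate at f = 0.64 with slerp weights a = sin((1−f)δ)/sin δ ≈ 0.716, b = sin(fδ)/sin δ ≈ 1.044.
p = a·p₁ + b·p₂ ≈ (0.797, -0.591, -0.128); φ = arcsin(p_z) ≈ -7.37°, λ = atan2(p_y, p_x) ≈ -36.55°.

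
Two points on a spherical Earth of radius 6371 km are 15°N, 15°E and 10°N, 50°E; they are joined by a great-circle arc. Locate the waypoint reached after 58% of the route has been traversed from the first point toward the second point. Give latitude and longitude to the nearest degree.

≈ 13°N, 35°E

Convert each endpoint to a unit vector on the sphere (x = cos φ cos λ, y = cos φ sin λ, z = sin φ).
The central angle between the endpoints is δ = arccos(p₁·p₂) ≈ 0.602 rad (34.5°).
Interpolate at f = 0.58 with slerp weights a = sin((1−f)δ)/sin δ ≈ 0.442, b = sin(fδ)/sin δ ≈ 0.604.
p = a·p₁ + b·p₂ ≈ (0.795, 0.566, 0.219); φ = arcsin(p_z) ≈ 12.66°, λ = atan2(p_y, p_x) ≈ 35.47°.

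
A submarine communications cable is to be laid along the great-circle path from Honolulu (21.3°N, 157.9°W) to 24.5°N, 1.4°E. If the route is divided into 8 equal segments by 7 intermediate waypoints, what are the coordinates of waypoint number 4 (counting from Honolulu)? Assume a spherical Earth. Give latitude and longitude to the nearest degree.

≈ 67°N, 82°W

Write both endpoints as unit vectors p₁, p₂ with components (cos φ cos λ, cos φ sin λ, sin φ).
The central angle between the endpoints is δ = arccos(p₁·p₂) ≈ 2.268 rad (130.0°).
Interpolate at f = 4/8 with slerp weights a = sin((1−f)δ)/sin δ ≈ 1.183, b = sin(fδ)/sin δ ≈ 1.183.
p = a·p₁ + b·p₂ ≈ (0.055, -0.388, 0.920); φ = arcsin(p_z) ≈ 66.92°, λ = atan2(p_y, p_x) ≈ -81.95°.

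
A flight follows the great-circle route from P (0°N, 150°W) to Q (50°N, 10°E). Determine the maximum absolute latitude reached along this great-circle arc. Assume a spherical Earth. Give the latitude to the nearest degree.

The great circle lies in the plane with unit normal n̂ = (p₁ × p₂)/|p₁ × p₂|.
Here n̂_z ≈ +0.276; the vertex latitude is φ_max = arccos|n̂_z| ≈ 74.0°.
Check via Clairaut: cos φ_max = |cos φ₁| · sin C = cos(0.0°)·sin(16.0°) ≈ 0.276, again giving ≈ 74.0°.

≈ 74°N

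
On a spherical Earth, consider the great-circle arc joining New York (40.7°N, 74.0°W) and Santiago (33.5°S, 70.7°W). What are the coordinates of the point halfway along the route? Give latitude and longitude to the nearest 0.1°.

≈ 3.6°N, 72.3°W

Convert each endpoint to a unit vector on the sphere (x = cos φ cos λ, y = cos φ sin λ, z = sin φ).
The central angle between the endpoints is δ = arccos(p₁·p₂) ≈ 1.296 rad (74.3°).
Interpolate at f = 1/2 with slerp weights a = sin((1−f)δ)/sin δ ≈ 0.627, b = sin(fδ)/sin δ ≈ 0.627.
p = a·p₁ + b·p₂ ≈ (0.304, -0.951, 0.063); φ = arcsin(p_z) ≈ 3.60°, λ = atan2(p_y, p_x) ≈ -72.27°.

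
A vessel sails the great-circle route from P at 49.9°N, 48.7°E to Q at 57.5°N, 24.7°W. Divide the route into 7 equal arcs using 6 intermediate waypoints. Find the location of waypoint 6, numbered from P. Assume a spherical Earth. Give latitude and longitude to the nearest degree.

From cos δ = sin φ₁ sin φ₂ + cos φ₁ cos φ₂ cos Δλ, the central angle is δ ≈ 0.732 rad (41.9°).
Interpolate at f = 6/7 with slerp weights a = sin((1−f)δ)/sin δ ≈ 0.156, b = sin(fδ)/sin δ ≈ 0.878.
p = a·p₁ + b·p₂ ≈ (0.495, -0.122, 0.860); φ = arcsin(p_z) ≈ 59.34°, λ = atan2(p_y, p_x) ≈ -13.80°.

≈ 59°N, 14°W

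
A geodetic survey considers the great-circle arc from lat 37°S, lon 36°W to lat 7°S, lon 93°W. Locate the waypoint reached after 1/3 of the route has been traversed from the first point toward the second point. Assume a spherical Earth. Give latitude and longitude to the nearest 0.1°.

Convert each endpoint to a unit vector on the sphere (x = cos φ cos λ, y = cos φ sin λ, z = sin φ).
The central angle between the endpoints is δ = arccos(p₁·p₂) ≈ 1.041 rad (59.7°).
Interpolate at f = 1/3 with slerp weights a = sin((1−f)δ)/sin δ ≈ 0.741, b = sin(fδ)/sin δ ≈ 0.394.
p = a·p₁ + b·p₂ ≈ (0.458, -0.739, -0.494); φ = arcsin(p_z) ≈ -29.61°, λ = atan2(p_y, p_x) ≈ -58.17°.

≈ lat 29.6°S, lon 58.2°W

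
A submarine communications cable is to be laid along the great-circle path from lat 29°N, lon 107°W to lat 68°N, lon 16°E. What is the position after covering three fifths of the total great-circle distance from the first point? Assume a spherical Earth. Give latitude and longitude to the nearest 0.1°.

≈ lat 67.7°N, lon 69.8°W

The haversine formula gives a central angle δ ≈ 1.296 rad (74.3°) between the endpoints.
Interpolate at f = 3/5 with slerp weights a = sin((1−f)δ)/sin δ ≈ 0.515, b = sin(fδ)/sin δ ≈ 0.729.
p = a·p₁ + b·p₂ ≈ (0.131, -0.355, 0.926); φ = arcsin(p_z) ≈ 67.75°, λ = atan2(p_y, p_x) ≈ -69.79°.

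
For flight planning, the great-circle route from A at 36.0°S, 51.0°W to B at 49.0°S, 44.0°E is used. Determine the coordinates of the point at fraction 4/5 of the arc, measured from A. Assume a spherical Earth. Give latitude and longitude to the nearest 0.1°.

Convert each endpoint to a unit vector on the sphere (x = cos φ cos λ, y = cos φ sin λ, z = sin φ).
The central angle between the endpoints is δ = arccos(p₁·p₂) ≈ 1.162 rad (66.6°).
Interpolate at f = 4/5 with slerp weights a = sin((1−f)δ)/sin δ ≈ 0.251, b = sin(fδ)/sin δ ≈ 0.873.
p = a·p₁ + b·p₂ ≈ (0.540, 0.240, -0.807); φ = arcsin(p_z) ≈ -53.77°, λ = atan2(p_y, p_x) ≈ 23.98°.

≈ 53.8°S, 24.0°E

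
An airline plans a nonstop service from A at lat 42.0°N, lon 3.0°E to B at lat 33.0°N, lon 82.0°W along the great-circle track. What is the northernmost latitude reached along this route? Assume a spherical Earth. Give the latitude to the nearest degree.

The great circle lies in the plane with unit normal n̂ = (p₁ × p₂)/|p₁ × p₂|.
Here n̂_z ≈ -0.684; the vertex latitude is φ_max = arccos|n̂_z| ≈ 46.9°.

≈ 47°N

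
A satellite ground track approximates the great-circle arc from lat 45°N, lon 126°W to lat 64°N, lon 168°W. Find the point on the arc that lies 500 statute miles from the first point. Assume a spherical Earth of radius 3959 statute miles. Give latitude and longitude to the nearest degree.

≈ lat 51°N, lon 133°W

The haversine formula gives a central angle δ ≈ 0.524 rad (30.0°) between the endpoints. The total great-circle distance is δ·R ≈ 0.524 × 3959 ≈ 2074 mi, so the target fraction is f = 500/2074 ≈ 0.241.
Interpolate at f ≈ 0.241 with slerp weights a = sin((1−f)δ)/sin δ ≈ 0.774, b = sin(fδ)/sin δ ≈ 0.252.
p = a·p₁ + b·p₂ ≈ (-0.430, -0.466, 0.774); φ = arcsin(p_z) ≈ 50.68°, λ = atan2(p_y, p_x) ≈ -132.69°.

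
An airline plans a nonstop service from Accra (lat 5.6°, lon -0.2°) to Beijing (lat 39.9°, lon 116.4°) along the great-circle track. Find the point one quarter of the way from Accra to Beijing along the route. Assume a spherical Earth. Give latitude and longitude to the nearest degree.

From cos δ = sin φ₁ sin φ₂ + cos φ₁ cos φ₂ cos Δλ, the central angle is δ ≈ 1.854 rad (106.2°).
Interpolate at f = 1/4 with slerp weights a = sin((1−f)δ)/sin δ ≈ 1.025, b = sin(fδ)/sin δ ≈ 0.466.
p = a·p₁ + b·p₂ ≈ (0.861, 0.316, 0.399); φ = arcsin(p_z) ≈ 23.49°, λ = atan2(p_y, p_x) ≈ 20.18°.

≈ lat 23°, lon 20°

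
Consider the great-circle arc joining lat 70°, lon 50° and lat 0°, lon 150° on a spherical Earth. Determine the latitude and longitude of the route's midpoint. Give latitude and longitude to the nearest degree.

≈ lat 43°, lon 130°

Write both endpoints as unit vectors p₁, p₂ with components (cos φ cos λ, cos φ sin λ, sin φ).
The central angle between the endpoints is δ = arccos(p₁·p₂) ≈ 1.630 rad (93.4°).
Interpolate at f = 1/2 with slerp weights a = sin((1−f)δ)/sin δ ≈ 0.729, b = sin(fδ)/sin δ ≈ 0.729.
p = a·p₁ + b·p₂ ≈ (-0.471, 0.556, 0.685); φ = arcsin(p_z) ≈ 43.25°, λ = atan2(p_y, p_x) ≈ 130.30°.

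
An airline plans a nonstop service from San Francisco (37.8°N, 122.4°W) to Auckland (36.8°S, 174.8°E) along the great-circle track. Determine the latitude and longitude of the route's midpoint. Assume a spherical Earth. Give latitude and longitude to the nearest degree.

Convert each endpoint to a unit vector on the sphere (x = cos φ cos λ, y = cos φ sin λ, z = sin φ).
The central angle between the endpoints is δ = arccos(p₁·p₂) ≈ 1.649 rad (94.5°).
Interpolate at f = 1/2 with slerp weights a = sin((1−f)δ)/sin δ ≈ 0.736, b = sin(fδ)/sin δ ≈ 0.736.
p = a·p₁ + b·p₂ ≈ (-0.899, -0.438, 0.010); φ = arcsin(p_z) ≈ 0.59°, λ = atan2(p_y, p_x) ≈ -154.03°.

≈ 1°N, 154°W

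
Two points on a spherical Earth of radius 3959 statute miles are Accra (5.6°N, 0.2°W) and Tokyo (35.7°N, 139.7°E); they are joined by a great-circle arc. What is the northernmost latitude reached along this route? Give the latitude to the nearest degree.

≈ 51°N

The great circle lies in the plane with unit normal n̂ = (p₁ × p₂)/|p₁ × p₂|.
Here n̂_z ≈ +0.629; the vertex latitude is φ_max = arccos|n̂_z| ≈ 51.0°.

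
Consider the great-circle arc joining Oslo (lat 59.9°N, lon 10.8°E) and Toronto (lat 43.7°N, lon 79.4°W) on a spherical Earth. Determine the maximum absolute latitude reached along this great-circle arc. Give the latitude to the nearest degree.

The great circle lies in the plane with unit normal n̂ = (p₁ × p₂)/|p₁ × p₂|.
Here n̂_z ≈ -0.452; the vertex latitude is φ_max = arccos|n̂_z| ≈ 63.1°.
Check via Clairaut: cos φ_max = |cos φ₁| · sin C = cos(59.9°)·sin(64.3°) ≈ 0.452, again giving ≈ 63.1°.

≈ 63°N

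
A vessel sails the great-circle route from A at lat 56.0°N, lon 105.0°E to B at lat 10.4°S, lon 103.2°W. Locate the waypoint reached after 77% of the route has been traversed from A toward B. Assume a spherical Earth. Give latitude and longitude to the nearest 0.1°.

≈ lat 17.6°N, lon 113.5°W

The haversine formula gives a central angle δ ≈ 2.258 rad (129.4°) between the endpoints.
Interpolate at f = 0.77 with slerp weights a = sin((1−f)δ)/sin δ ≈ 0.642, b = sin(fδ)/sin δ ≈ 1.275.
p = a·p₁ + b·p₂ ≈ (-0.379, -0.875, 0.302); φ = arcsin(p_z) ≈ 17.58°, λ = atan2(p_y, p_x) ≈ -113.45°.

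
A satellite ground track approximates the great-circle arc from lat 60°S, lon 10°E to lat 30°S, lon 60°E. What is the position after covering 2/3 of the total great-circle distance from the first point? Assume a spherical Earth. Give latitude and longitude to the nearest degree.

From cos δ = sin φ₁ sin φ₂ + cos φ₁ cos φ₂ cos Δλ, the central angle is δ ≈ 0.779 rad (44.7°).
Interpolate at f = 2/3 with slerp weights a = sin((1−f)δ)/sin δ ≈ 0.365, b = sin(fδ)/sin δ ≈ 0.706.
p = a·p₁ + b·p₂ ≈ (0.486, 0.562, -0.670); φ = arcsin(p_z) ≈ -42.05°, λ = atan2(p_y, p_x) ≈ 49.13°.

≈ lat 42°S, lon 49°E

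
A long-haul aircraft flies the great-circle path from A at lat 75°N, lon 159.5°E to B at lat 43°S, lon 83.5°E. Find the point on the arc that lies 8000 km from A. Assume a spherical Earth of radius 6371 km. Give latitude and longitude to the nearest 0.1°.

Convert each endpoint to a unit vector on the sphere (x = cos φ cos λ, y = cos φ sin λ, z = sin φ).
The central angle between the endpoints is δ = arccos(p₁·p₂) ≈ 2.231 rad (127.8°). The total great-circle distance is δ·R ≈ 2.231 × 6371 ≈ 14211 km, so the target fraction is f = 8000/14211 ≈ 0.563.
Interpolate at f ≈ 0.563 with slerp weights a = sin((1−f)δ)/sin δ ≈ 1.048, b = sin(fδ)/sin δ ≈ 1.203.
p = a·p₁ + b·p₂ ≈ (-0.154, 0.969, 0.191); φ = arcsin(p_z) ≈ 11.02°, λ = atan2(p_y, p_x) ≈ 99.05°.

≈ lat 11.0°N, lon 99.0°E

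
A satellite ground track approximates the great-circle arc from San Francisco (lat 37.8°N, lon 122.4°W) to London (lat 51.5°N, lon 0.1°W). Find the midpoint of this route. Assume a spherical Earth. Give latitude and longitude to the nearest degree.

≈ lat 63°N, lon 73°W

Write both endpoints as unit vectors p₁, p₂ with components (cos φ cos λ, cos φ sin λ, sin φ).
The central angle between the endpoints is δ = arccos(p₁·p₂) ≈ 1.352 rad (77.5°).
Interpolate at f = 1/2 with slerp weights a = sin((1−f)δ)/sin δ ≈ 0.641, b = sin(fδ)/sin δ ≈ 0.641.
p = a·p₁ + b·p₂ ≈ (0.128, -0.428, 0.895); φ = arcsin(p_z) ≈ 63.45°, λ = atan2(p_y, p_x) ≈ -73.41°.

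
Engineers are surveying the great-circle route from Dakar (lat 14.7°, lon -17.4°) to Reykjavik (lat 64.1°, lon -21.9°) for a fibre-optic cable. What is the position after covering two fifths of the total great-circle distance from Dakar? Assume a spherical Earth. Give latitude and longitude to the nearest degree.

≈ lat 34°, lon -18°

Write both endpoints as unit vectors p₁, p₂ with components (cos φ cos λ, cos φ sin λ, sin φ).
The central angle between the endpoints is δ = arccos(p₁·p₂) ≈ 0.864 rad (49.5°).
Interpolate at f = 2/5 with slerp weights a = sin((1−f)δ)/sin δ ≈ 0.652, b = sin(fδ)/sin δ ≈ 0.445.
p = a·p₁ + b·p₂ ≈ (0.782, -0.261, 0.566); φ = arcsin(p_z) ≈ 34.48°, λ = atan2(p_y, p_x) ≈ -18.46°.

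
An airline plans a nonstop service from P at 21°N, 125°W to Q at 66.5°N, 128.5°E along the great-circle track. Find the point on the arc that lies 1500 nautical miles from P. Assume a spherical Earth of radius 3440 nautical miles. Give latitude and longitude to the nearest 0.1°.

≈ 43.4°N, 138.2°W

Convert each endpoint to a unit vector on the sphere (x = cos φ cos λ, y = cos φ sin λ, z = sin φ).
The central angle between the endpoints is δ = arccos(p₁·p₂) ≈ 1.346 rad (77.1°). The total great-circle distance is δ·R ≈ 1.346 × 3440 ≈ 4630 nmi, so the target fraction is f = 1500/4630 ≈ 0.324.
Interpolate at f ≈ 0.324 with slerp weights a = sin((1−f)δ)/sin δ ≈ 0.810, b = sin(fδ)/sin δ ≈ 0.433.
p = a·p₁ + b·p₂ ≈ (-0.541, -0.484, 0.688); φ = arcsin(p_z) ≈ 43.44°, λ = atan2(p_y, p_x) ≈ -138.19°.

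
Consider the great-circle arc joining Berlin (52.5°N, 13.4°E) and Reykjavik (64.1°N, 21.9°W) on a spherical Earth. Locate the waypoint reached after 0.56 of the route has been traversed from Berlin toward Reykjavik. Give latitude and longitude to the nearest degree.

≈ (60°N, 3°W)

Write both endpoints as unit vectors p₁, p₂ with components (cos φ cos λ, cos φ sin λ, sin φ).
The central angle between the endpoints is δ = arccos(p₁·p₂) ≈ 0.375 rad (21.5°).
Interpolate at f = 0.56 with slerp weights a = sin((1−f)δ)/sin δ ≈ 0.448, b = sin(fδ)/sin δ ≈ 0.569.
p = a·p₁ + b·p₂ ≈ (0.496, -0.029, 0.868); φ = arcsin(p_z) ≈ 60.19°, λ = atan2(p_y, p_x) ≈ -3.40°.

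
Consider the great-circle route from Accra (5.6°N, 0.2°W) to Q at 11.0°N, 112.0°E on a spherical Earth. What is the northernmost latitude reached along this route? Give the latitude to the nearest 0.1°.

≈ 15.0°N

The great circle lies in the plane with unit normal n̂ = (p₁ × p₂)/|p₁ × p₂|.
Here n̂_z ≈ +0.966; the vertex latitude is φ_max = arccos|n̂_z| ≈ 15.0°.
Check via Clairaut: cos φ_max = |cos φ₁| · sin C = cos(5.6°)·sin(76.0°) ≈ 0.966, again giving ≈ 15.0°.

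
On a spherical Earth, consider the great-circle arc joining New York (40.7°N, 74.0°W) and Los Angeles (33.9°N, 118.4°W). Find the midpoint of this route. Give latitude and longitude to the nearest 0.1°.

Write both endpoints as unit vectors p₁, p₂ with components (cos φ cos λ, cos φ sin λ, sin φ).
The central angle between the endpoints is δ = arccos(p₁·p₂) ≈ 0.621 rad (35.6°).
Interpolate at f = 1/2 with slerp weights a = sin((1−f)δ)/sin δ ≈ 0.525, b = sin(fδ)/sin δ ≈ 0.525.
p = a·p₁ + b·p₂ ≈ (-0.098, -0.766, 0.635); φ = arcsin(p_z) ≈ 39.44°, λ = atan2(p_y, p_x) ≈ -97.26°.

≈ 39.4°N, 97.3°W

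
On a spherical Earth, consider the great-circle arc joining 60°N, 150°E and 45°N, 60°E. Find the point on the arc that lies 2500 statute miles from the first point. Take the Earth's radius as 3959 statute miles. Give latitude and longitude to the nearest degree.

≈ 56°N, 78°E

The haversine formula gives a central angle δ ≈ 0.912 rad (52.2°) between the endpoints. The total great-circle distance is δ·R ≈ 0.912 × 3959 ≈ 3610 mi, so the target fraction is f = 2500/3610 ≈ 0.693.
Interpolate at f ≈ 0.693 with slerp weights a = sin((1−f)δ)/sin δ ≈ 0.350, b = sin(fδ)/sin δ ≈ 0.747.
p = a·p₁ + b·p₂ ≈ (0.112, 0.545, 0.831); φ = arcsin(p_z) ≈ 56.20°, λ = atan2(p_y, p_x) ≈ 78.33°.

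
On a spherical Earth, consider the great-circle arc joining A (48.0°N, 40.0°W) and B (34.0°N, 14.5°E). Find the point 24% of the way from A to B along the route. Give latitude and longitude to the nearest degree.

≈ (47°N, 25°W)

Write both endpoints as unit vectors p₁, p₂ with components (cos φ cos λ, cos φ sin λ, sin φ).
The central angle between the endpoints is δ = arccos(p₁·p₂) ≈ 0.741 rad (42.5°).
Interpolate at f = 0.24 with slerp weights a = sin((1−f)δ)/sin δ ≈ 0.791, b = sin(fδ)/sin δ ≈ 0.262.
p = a·p₁ + b·p₂ ≈ (0.616, -0.286, 0.734); φ = arcsin(p_z) ≈ 47.25°, λ = atan2(p_y, p_x) ≈ -24.90°.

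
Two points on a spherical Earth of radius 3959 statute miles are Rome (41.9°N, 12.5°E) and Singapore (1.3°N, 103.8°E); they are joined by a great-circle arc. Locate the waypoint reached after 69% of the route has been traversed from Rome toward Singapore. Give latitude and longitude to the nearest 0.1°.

≈ (19.4°N, 82.1°E)

Convert each endpoint to a unit vector on the sphere (x = cos φ cos λ, y = cos φ sin λ, z = sin φ).
The central angle between the endpoints is δ = arccos(p₁·p₂) ≈ 1.573 rad (90.1°).
Interpolate at f = 0.69 with slerp weights a = sin((1−f)δ)/sin δ ≈ 0.468, b = sin(fδ)/sin δ ≈ 0.884.
p = a·p₁ + b·p₂ ≈ (0.129, 0.934, 0.333); φ = arcsin(p_z) ≈ 19.44°, λ = atan2(p_y, p_x) ≈ 82.11°.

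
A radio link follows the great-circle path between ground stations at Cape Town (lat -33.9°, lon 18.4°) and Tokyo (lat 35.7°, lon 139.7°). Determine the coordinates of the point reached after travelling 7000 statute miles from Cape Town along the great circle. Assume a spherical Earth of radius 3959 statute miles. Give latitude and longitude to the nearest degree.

From cos δ = sin φ₁ sin φ₂ + cos φ₁ cos φ₂ cos Δλ, the central angle is δ ≈ 2.313 rad (132.5°). The total great-circle distance is δ·R ≈ 2.313 × 3959 ≈ 9156 mi, so the target fraction is f = 7000/9156 ≈ 0.765.
Interpolate at f ≈ 0.765 with slerp weights a = sin((1−f)δ)/sin δ ≈ 0.703, b = sin(fδ)/sin δ ≈ 1.330.
p = a·p₁ + b·p₂ ≈ (-0.270, 0.883, 0.384); φ = arcsin(p_z) ≈ 22.60°, λ = atan2(p_y, p_x) ≈ 107.03°.

≈ lat 23°, lon 107°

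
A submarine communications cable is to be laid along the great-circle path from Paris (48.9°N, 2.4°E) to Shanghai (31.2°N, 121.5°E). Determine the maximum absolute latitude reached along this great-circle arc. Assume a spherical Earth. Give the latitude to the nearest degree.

≈ 60°N

The great circle lies in the plane with unit normal n̂ = (p₁ × p₂)/|p₁ × p₂|.
Here n̂_z ≈ +0.495; the vertex latitude is φ_max = arccos|n̂_z| ≈ 60.3°.
Check via Clairaut: cos φ_max = |cos φ₁| · sin C = cos(48.9°)·sin(48.8°) ≈ 0.495, again giving ≈ 60.3°.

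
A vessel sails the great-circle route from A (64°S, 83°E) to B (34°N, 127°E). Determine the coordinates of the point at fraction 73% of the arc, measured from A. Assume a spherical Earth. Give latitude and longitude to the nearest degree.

Write both endpoints as unit vectors p₁, p₂ with components (cos φ cos λ, cos φ sin λ, sin φ).
The central angle between the endpoints is δ = arccos(p₁·p₂) ≈ 1.814 rad (104.0°).
Interpolate at f = 0.73 with slerp weights a = sin((1−f)δ)/sin δ ≈ 0.485, b = sin(fδ)/sin δ ≈ 0.999.
p = a·p₁ + b·p₂ ≈ (-0.473, 0.873, 0.123); φ = arcsin(p_z) ≈ 7.07°, λ = atan2(p_y, p_x) ≈ 118.44°.

≈ (7°N, 118°E)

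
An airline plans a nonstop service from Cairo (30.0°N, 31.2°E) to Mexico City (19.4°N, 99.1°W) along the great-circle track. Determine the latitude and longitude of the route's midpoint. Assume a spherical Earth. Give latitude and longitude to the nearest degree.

≈ 47°N, 39°W

Write both endpoints as unit vectors p₁, p₂ with components (cos φ cos λ, cos φ sin λ, sin φ).
The central angle between the endpoints is δ = arccos(p₁·p₂) ≈ 1.941 rad (111.2°).
Interpolate at f = 1/2 with slerp weights a = sin((1−f)δ)/sin δ ≈ 0.885, b = sin(fδ)/sin δ ≈ 0.885.
p = a·p₁ + b·p₂ ≈ (0.524, -0.427, 0.737); φ = arcsin(p_z) ≈ 47.46°, λ = atan2(p_y, p_x) ≈ -39.21°.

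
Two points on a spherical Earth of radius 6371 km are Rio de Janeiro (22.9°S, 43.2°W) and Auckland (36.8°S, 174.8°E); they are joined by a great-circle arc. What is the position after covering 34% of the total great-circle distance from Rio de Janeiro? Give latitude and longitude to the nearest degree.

≈ 52°S, 74°W

Convert each endpoint to a unit vector on the sphere (x = cos φ cos λ, y = cos φ sin λ, z = sin φ).
The central angle between the endpoints is δ = arccos(p₁·p₂) ≈ 1.926 rad (110.4°).
Interpolate at f = 0.34 with slerp weights a = sin((1−f)δ)/sin δ ≈ 1.019, b = sin(fδ)/sin δ ≈ 0.650.
p = a·p₁ + b·p₂ ≈ (0.166, -0.596, -0.786); φ = arcsin(p_z) ≈ -51.80°, λ = atan2(p_y, p_x) ≈ -74.40°.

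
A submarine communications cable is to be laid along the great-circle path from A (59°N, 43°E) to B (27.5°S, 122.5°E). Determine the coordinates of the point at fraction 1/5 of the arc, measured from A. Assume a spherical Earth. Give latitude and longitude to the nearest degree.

Write both endpoints as unit vectors p₁, p₂ with components (cos φ cos λ, cos φ sin λ, sin φ).
The central angle between the endpoints is δ = arccos(p₁·p₂) ≈ 1.889 rad (108.2°).
Interpolate at f = 1/5 with slerp weights a = sin((1−f)δ)/sin δ ≈ 1.051, b = sin(fδ)/sin δ ≈ 0.388.
p = a·p₁ + b·p₂ ≈ (0.211, 0.660, 0.721); φ = arcsin(p_z) ≈ 46.18°, λ = atan2(p_y, p_x) ≈ 72.28°.

≈ (46°N, 72°E)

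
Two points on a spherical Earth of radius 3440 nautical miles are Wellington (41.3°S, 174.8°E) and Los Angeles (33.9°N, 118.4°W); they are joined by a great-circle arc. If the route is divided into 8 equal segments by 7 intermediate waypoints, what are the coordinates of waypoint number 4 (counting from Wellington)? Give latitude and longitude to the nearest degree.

≈ 4°S, 150°W

From cos δ = sin φ₁ sin φ₂ + cos φ₁ cos φ₂ cos Δλ, the central angle is δ ≈ 1.694 rad (97.0°).
Interpolate at f = 4/8 with slerp weights a = sin((1−f)δ)/sin δ ≈ 0.755, b = sin(fδ)/sin δ ≈ 0.755.
p = a·p₁ + b·p₂ ≈ (-0.863, -0.500, -0.077); φ = arcsin(p_z) ≈ -4.43°, λ = atan2(p_y, p_x) ≈ -149.92°.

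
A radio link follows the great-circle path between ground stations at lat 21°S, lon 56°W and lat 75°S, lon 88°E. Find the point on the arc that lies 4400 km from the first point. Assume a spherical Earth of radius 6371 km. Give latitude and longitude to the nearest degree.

≈ lat 60°S, lon 45°W

Convert each endpoint to a unit vector on the sphere (x = cos φ cos λ, y = cos φ sin λ, z = sin φ).
The central angle between the endpoints is δ = arccos(p₁·p₂) ≈ 1.420 rad (81.3°). The total great-circle distance is δ·R ≈ 1.420 × 6371 ≈ 9044 km, so the target fraction is f = 4400/9044 ≈ 0.487.
Interpolate at f ≈ 0.487 with slerp weights a = sin((1−f)δ)/sin δ ≈ 0.674, b = sin(fδ)/sin δ ≈ 0.644.
p = a·p₁ + b·p₂ ≈ (0.358, -0.355, -0.864); φ = arcsin(p_z) ≈ -59.75°, λ = atan2(p_y, p_x) ≈ -44.78°.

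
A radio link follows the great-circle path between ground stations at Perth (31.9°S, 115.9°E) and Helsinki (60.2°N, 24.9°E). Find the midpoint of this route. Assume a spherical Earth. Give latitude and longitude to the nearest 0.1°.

Convert each endpoint to a unit vector on the sphere (x = cos φ cos λ, y = cos φ sin λ, z = sin φ).
The central angle between the endpoints is δ = arccos(p₁·p₂) ≈ 2.055 rad (117.8°).
Interpolate at f = 1/2 with slerp weights a = sin((1−f)δ)/sin δ ≈ 0.968, b = sin(fδ)/sin δ ≈ 0.968.
p = a·p₁ + b·p₂ ≈ (0.077, 0.941, 0.328); φ = arcsin(p_z) ≈ 19.17°, λ = atan2(p_y, p_x) ≈ 85.30°.

≈ (19.2°N, 85.3°E)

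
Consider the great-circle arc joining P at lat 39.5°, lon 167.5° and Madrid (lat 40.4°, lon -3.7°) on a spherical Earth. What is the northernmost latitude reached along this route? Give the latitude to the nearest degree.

The great circle lies in the plane with unit normal n̂ = (p₁ × p₂)/|p₁ × p₂|.
Here n̂_z ≈ -0.091; the vertex latitude is φ_max = arccos|n̂_z| ≈ 84.8°.
Check via Clairaut: cos φ_max = |cos φ₁| · sin C = cos(39.5°)·sin(6.8°) ≈ 0.091, again giving ≈ 84.8°.

≈ 85°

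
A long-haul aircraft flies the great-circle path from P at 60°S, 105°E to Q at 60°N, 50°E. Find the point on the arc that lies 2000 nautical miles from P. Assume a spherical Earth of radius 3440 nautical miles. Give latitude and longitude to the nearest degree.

≈ 29°S, 86°E

The haversine formula gives a central angle δ ≈ 2.223 rad (127.3°) between the endpoints. The total great-circle distance is δ·R ≈ 2.223 × 3440 ≈ 7646 nmi, so the target fraction is f = 2000/7646 ≈ 0.262.
Interpolate at f ≈ 0.262 with slerp weights a = sin((1−f)δ)/sin δ ≈ 1.255, b = sin(fδ)/sin δ ≈ 0.691.
p = a·p₁ + b·p₂ ≈ (0.060, 0.871, -0.488); φ = arcsin(p_z) ≈ -29.23°, λ = atan2(p_y, p_x) ≈ 86.08°.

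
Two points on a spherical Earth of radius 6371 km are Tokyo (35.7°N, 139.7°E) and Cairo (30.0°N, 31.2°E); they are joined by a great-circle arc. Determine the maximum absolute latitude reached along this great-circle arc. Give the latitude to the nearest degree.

≈ 48°N

The great circle lies in the plane with unit normal n̂ = (p₁ × p₂)/|p₁ × p₂|.
Here n̂_z ≈ -0.669; the vertex latitude is φ_max = arccos|n̂_z| ≈ 48.0°.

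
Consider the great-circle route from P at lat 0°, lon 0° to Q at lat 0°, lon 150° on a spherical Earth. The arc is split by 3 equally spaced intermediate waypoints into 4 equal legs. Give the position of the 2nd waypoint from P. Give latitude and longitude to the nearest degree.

Write both endpoints as unit vectors p₁, p₂ with components (cos φ cos λ, cos φ sin λ, sin φ).
The central angle between the endpoints is δ = arccos(p₁·p₂) ≈ 2.618 rad (150.0°).
Interpolate at f = 2/4 with slerp weights a = sin((1−f)δ)/sin δ ≈ 1.932, b = sin(fδ)/sin δ ≈ 1.932.
p = a·p₁ + b·p₂ ≈ (0.259, 0.966, 0.000); φ = arcsin(p_z) ≈ 0.00°, λ = atan2(p_y, p_x) ≈ 75.00°.

≈ lat 0°, lon 75°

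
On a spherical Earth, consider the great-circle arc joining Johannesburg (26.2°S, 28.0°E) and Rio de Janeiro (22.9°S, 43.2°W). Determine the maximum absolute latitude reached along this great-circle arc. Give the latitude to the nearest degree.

≈ 29°S

The great circle lies in the plane with unit normal n̂ = (p₁ × p₂)/|p₁ × p₂|.
Here n̂_z ≈ -0.870; the vertex latitude is φ_max = arccos|n̂_z| ≈ 29.5°.
Check via Clairaut: cos φ_max = |cos φ₁| · sin C = cos(26.2°)·sin(104.0°) ≈ 0.870, again giving ≈ 29.5°.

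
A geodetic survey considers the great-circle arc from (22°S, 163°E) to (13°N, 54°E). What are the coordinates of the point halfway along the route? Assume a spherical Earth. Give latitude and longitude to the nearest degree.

Convert each endpoint to a unit vector on the sphere (x = cos φ cos λ, y = cos φ sin λ, z = sin φ).
The central angle between the endpoints is δ = arccos(p₁·p₂) ≈ 1.959 rad (112.2°).
Interpolate at f = 1/2 with slerp weights a = sin((1−f)δ)/sin δ ≈ 0.897, b = sin(fδ)/sin δ ≈ 0.897.
p = a·p₁ + b·p₂ ≈ (-0.282, 0.950, -0.134); φ = arcsin(p_z) ≈ -7.71°, λ = atan2(p_y, p_x) ≈ 106.51°.

≈ (8°S, 107°E)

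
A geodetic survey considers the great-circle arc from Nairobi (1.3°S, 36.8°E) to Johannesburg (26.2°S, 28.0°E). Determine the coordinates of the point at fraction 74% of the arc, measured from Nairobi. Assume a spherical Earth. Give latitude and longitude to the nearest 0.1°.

Write both endpoints as unit vectors p₁, p₂ with components (cos φ cos λ, cos φ sin λ, sin φ).
The central angle between the endpoints is δ = arccos(p₁·p₂) ≈ 0.459 rad (26.3°).
Interpolate at f = 0.74 with slerp weights a = sin((1−f)δ)/sin δ ≈ 0.269, b = sin(fδ)/sin δ ≈ 0.752.
p = a·p₁ + b·p₂ ≈ (0.811, 0.478, -0.338); φ = arcsin(p_z) ≈ -19.76°, λ = atan2(p_y, p_x) ≈ 30.50°.

≈ 19.8°S, 30.5°E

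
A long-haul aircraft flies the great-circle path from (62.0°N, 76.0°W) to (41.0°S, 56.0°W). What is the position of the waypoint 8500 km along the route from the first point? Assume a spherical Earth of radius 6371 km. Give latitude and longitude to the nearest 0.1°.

≈ (13.5°S, 60.6°W)

The haversine formula gives a central angle δ ≈ 1.820 rad (104.3°) between the endpoints. The total great-circle distance is δ·R ≈ 1.820 × 6371 ≈ 11593 km, so the target fraction is f = 8500/11593 ≈ 0.733.
Interpolate at f ≈ 0.733 with slerp weights a = sin((1−f)δ)/sin δ ≈ 0.481, b = sin(fδ)/sin δ ≈ 1.003.
p = a·p₁ + b·p₂ ≈ (0.478, -0.847, -0.233); φ = arcsin(p_z) ≈ -13.47°, λ = atan2(p_y, p_x) ≈ -60.56°.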